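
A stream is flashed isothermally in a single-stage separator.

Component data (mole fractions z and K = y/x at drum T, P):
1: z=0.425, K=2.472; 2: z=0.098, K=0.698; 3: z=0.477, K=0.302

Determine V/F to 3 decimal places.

Material balance + equilibrium reduce to Σ zᵢ(Kᵢ−1)/(1+V/F(Kᵢ−1)) = 0.
g(0) = ΣzᵢKᵢ − 1 = 0.263 and g(1) = 1 − Σzᵢ/Kᵢ = -0.892, so a root lies in (0, 1).
Iterate (Newton) starting at V/F = 0.5:
  V/F = 0.500: g = -0.1859, g' = -0.866 → V/F = 0.285
  V/F = 0.285: g = -0.0076, g' = -0.830 → V/F = 0.276
Converged at V/F = 0.276.

V/F = 0.276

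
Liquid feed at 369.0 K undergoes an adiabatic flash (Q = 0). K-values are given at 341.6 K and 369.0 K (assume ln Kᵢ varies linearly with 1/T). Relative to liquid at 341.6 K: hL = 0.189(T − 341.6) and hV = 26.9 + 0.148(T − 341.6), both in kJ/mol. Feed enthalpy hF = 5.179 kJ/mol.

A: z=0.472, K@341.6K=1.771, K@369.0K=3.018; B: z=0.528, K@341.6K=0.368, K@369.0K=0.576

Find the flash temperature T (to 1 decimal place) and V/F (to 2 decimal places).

T = 344.5 K, V/F = 0.17

Adiabatic flash: solve Rachford–Rice at each trial T, then check hF = ψ·hV(T) + (1−ψ)·hL(T).
  T = 341.6 K: K = (1.771, 0.368), RR gives ψ = 0.062, H_out = 1.668 kJ/mol
  T = 369.0 K: K = (3.018, 0.576), RR gives ψ = 0.852, H_out = 27.129 kJ/mol
  T = 355.3 K: K = (2.336, 0.464), RR gives ψ = 0.486, H_out = 15.389 kJ/mol
  T = 348.5 K: K = (2.041, 0.415), RR gives ψ = 0.299, H_out = 9.275 kJ/mol
  T = 345.1 K: K = (1.905, 0.391), RR gives ψ = 0.192, H_out = 5.792 kJ/mol
  T = 343.4 K: K = (1.839, 0.380), RR gives ψ = 0.132, H_out = 3.873 kJ/mol
  T = 344.2 K: K = (1.870, 0.385), RR gives ψ = 0.161, H_out = 4.793 kJ/mol
Linear interpolation between T = 344.2 (H_out = 4.793) and T = 345.1 (H_out = 5.792) on hF = 5.179 gives T ≈ 344.5 K, at which ψ = 0.17.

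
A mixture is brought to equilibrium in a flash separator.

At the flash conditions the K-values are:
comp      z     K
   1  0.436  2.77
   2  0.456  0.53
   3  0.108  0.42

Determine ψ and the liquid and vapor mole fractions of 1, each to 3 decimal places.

Material balance + equilibrium reduce to Σ zᵢ(Kᵢ−1)/(1+ψ(Kᵢ−1)) = 0.
Feasibility: ΣzᵢKᵢ = 1.495, Σzᵢ/Kᵢ = 1.275 — both > 1, two phases present.
Iterate (Newton) starting at ψ = 0.5:
  ψ = 0.500: g = 0.0410, g' = -0.629 → ψ = 0.565
  ψ = 0.565: g = 0.0007, g' = -0.609 → ψ = 0.566
Converged at ψ = 0.566.
Compositions from xᵢ = zᵢ/(1+ψ(Kᵢ−1)), yᵢ = Kᵢxᵢ:
  1: x = 0.218, y = 0.603
  2: x = 0.621, y = 0.329
  3: x = 0.161, y = 0.068

ψ = 0.566, x_1 = 0.218, y_1 = 0.603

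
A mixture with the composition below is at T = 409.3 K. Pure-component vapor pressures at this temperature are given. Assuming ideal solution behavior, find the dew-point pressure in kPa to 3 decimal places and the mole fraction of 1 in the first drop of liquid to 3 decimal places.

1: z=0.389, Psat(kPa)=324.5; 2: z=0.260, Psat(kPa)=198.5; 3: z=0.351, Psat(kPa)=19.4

At the dew point ψ → 1, so Σzᵢ/Kᵢ = 1 with Kᵢ = Pᵢˢᵃᵗ/P ⇒ 1/P = Σzᵢ/Pᵢˢᵃᵗ.
1/P = 0.389/324.5 + 0.260/198.5 + 0.351/19.4 = 0.020601 ⇒ P = 48.540 kPa
xᵢ = zᵢP/Pᵢˢᵃᵗ ⇒ x_1 = 0.389·48.540/324.5 = 0.058

Pdew = 48.540 kPa, x_1 = 0.058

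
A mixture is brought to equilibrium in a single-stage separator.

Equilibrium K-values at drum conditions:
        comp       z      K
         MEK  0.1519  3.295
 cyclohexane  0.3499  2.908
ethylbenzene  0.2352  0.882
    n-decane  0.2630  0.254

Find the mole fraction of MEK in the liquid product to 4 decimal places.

x_MEK = 0.0594

Let ψ = V/F and solve Σ zᵢ(Kᵢ−1)/(1+ψ(Kᵢ−1)) = 0.
Check two-phase: ΣzᵢKᵢ = 1.7923 > 1 and Σzᵢ/Kᵢ = 1.4685 > 1, so g(0) = 0.7923 > 0 and g(1) = -0.4685 < 0.
Iterate (Newton) starting at ψ = 0.5:
  ψ = 0.5000: g = 0.16159, g' = -0.8831 → ψ = 0.6830
  ψ = 0.6830: g = -0.00453, g' = -0.9737 → ψ = 0.6783
Converged at ψ = 0.6783.
Compositions from xᵢ = zᵢ/(1+ψ(Kᵢ−1)), yᵢ = Kᵢxᵢ:
  MEK: x = 0.0594, y = 0.1958
  cyclohexane: x = 0.1525, y = 0.4435
  ethylbenzene: x = 0.2557, y = 0.2255
  n-decane: x = 0.5324, y = 0.1352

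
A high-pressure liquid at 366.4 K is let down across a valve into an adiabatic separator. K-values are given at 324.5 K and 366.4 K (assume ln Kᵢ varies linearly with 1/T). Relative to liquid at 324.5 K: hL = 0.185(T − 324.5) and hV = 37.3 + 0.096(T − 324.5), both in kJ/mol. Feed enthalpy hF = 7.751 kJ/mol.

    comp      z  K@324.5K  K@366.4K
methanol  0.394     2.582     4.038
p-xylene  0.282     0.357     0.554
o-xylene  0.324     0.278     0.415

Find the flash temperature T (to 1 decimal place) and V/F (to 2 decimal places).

Adiabatic flash: solve Rachford–Rice at each trial T, then check hF = ψ·hV(T) + (1−ψ)·hL(T).
  T = 324.5 K: K = (2.582, 0.357, 0.278), RR gives ψ = 0.192, H_out = 7.148 kJ/mol
  T = 366.4 K: K = (4.038, 0.554, 0.415), RR gives ψ = 0.552, H_out = 26.296 kJ/mol
  T = 345.4 K: K = (3.271, 0.450, 0.344), RR gives ψ = 0.381, H_out = 17.375 kJ/mol
  T = 334.9 K: K = (2.915, 0.402, 0.310), RR gives ψ = 0.292, H_out = 12.537 kJ/mol
  T = 329.7 K: K = (2.746, 0.379, 0.294), RR gives ψ = 0.244, H_out = 9.940 kJ/mol
  T = 327.1 K: K = (2.664, 0.368, 0.286), RR gives ψ = 0.218, H_out = 8.572 kJ/mol
  T = 325.8 K: K = (2.623, 0.363, 0.282), RR gives ψ = 0.205, H_out = 7.868 kJ/mol
Linear interpolation between T = 324.5 (H_out = 7.148) and T = 325.8 (H_out = 7.868) on hF = 7.751 gives T ≈ 325.6 K, at which ψ = 0.20.

T = 325.6 K, V/F = 0.20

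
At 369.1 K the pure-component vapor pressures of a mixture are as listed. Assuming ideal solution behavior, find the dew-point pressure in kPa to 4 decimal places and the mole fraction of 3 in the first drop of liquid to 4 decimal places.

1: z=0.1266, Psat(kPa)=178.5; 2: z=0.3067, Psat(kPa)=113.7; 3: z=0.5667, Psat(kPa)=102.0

Pdew = 111.5751 kPa, x_3 = 0.6199

At the dew point ψ → 1, so Σzᵢ/Kᵢ = 1 with Kᵢ = Pᵢˢᵃᵗ/P ⇒ 1/P = Σzᵢ/Pᵢˢᵃᵗ.
1/P = 0.1266/178.5 + 0.3067/113.7 + 0.5667/102.0 = 0.0089626 ⇒ P = 111.5751 kPa
xᵢ = zᵢP/Pᵢˢᵃᵗ ⇒ x_3 = 0.5667·111.5751/102.0 = 0.6199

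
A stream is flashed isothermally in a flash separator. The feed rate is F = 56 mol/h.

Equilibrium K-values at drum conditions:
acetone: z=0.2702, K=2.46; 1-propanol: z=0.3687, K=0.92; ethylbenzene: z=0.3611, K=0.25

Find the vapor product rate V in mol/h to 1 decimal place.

V = 7.4 mol/h

Let ψ = V/F and solve Σ zᵢ(Kᵢ−1)/(1+ψ(Kᵢ−1)) = 0.
Feasibility: ΣzᵢKᵢ = 1.0942, Σzᵢ/Kᵢ = 1.9550 — both > 1, two phases present.
Newton–Raphson from ψ = 0.64:
  ψ = 0.6400: g = -0.34797, g' = -0.9077 → ψ = 0.2567
  ψ = 0.2567: g = -0.07854, g' = -0.6187 → ψ = 0.1297
  ψ = 0.1297: g = 0.00185, g' = -0.6588 → ψ = 0.1325
Converged at ψ = 0.1325.
Then V = ψ·F = 0.1325·56 = 7.4 mol/h and L = F − V = 48.6 mol/h.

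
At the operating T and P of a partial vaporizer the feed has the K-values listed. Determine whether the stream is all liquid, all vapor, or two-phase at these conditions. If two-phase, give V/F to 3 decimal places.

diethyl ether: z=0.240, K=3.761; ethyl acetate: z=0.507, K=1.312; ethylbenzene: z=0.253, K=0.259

ΣzᵢKᵢ = 1.633; Σzᵢ/Kᵢ = 1.427.
Both exceed 1, so a two-phase solution exists.
Let ψ = V/F and solve Σ zᵢ(Kᵢ−1)/(1+ψ(Kᵢ−1)) = 0.
Newton iteration, ψ⁰ = 0.54:
  ψ = 0.540: g = 0.0889, g' = -0.717 → ψ = 0.664
  ψ = 0.664: g = -0.0041, g' = -0.800 → ψ = 0.659
Converged at ψ = 0.659.

two-phase, V/F = 0.659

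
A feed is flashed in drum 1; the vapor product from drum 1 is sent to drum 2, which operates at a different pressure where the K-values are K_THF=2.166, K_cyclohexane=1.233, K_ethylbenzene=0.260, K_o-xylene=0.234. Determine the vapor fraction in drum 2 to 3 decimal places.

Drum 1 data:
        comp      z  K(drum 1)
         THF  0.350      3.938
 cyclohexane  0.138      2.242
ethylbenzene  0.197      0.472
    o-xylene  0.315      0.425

Drum 1:
Rachford–Rice: g(ψ₁) = Σ zᵢ(Kᵢ−1)/(1+ψ₁(Kᵢ−1)) = 0.
Check two-phase: ΣzᵢKᵢ = 1.915 > 1 and Σzᵢ/Kᵢ = 1.309 > 1, so g(0) = 0.915 > 0 and g(1) = -0.309 < 0.
Iterate (Newton) starting at ψ₁ = 0.54:
  ψ₁ = 0.540: g = 0.0920, g' = -0.854 → ψ₁ = 0.648
  ψ₁ = 0.648: g = 0.0026, g' = -0.815 → ψ₁ = 0.651
Converged at ψ₁ = 0.651.
Drum-1 compositions:
  THF: x = 0.120, y = 0.473
  cyclohexane: x = 0.076, y = 0.171
  ethylbenzene: x = 0.300, y = 0.142
  o-xylene: x = 0.503, y = 0.214
Drum-2 feed = drum-1 vapor: z₂ = (0.4733, 0.1711, 0.1417, 0.2139).
Drum 2:
Let ψ₂ = V/F and solve Σ zᵢ(Kᵢ−1)/(1+ψ₂(Kᵢ−1)) = 0.
Feasibility: ΣzᵢKᵢ = 1.323, Σzᵢ/Kᵢ = 1.816 — both > 1, two phases present.
Iterate (Newton) starting at ψ₂ = 0.5:
  ψ₂ = 0.500: g = -0.0477, g' = -0.789 → ψ₂ = 0.440
  ψ₂ = 0.440: g = -0.0014, g' = -0.745 → ψ₂ = 0.438
Converged at ψ₂ = 0.438.
  THF: x = 0.313, y = 0.679
  cyclohexane: x = 0.155, y = 0.191
  ethylbenzene: x = 0.210, y = 0.054
  o-xylene: x = 0.322, y = 0.075

V/F (drum 2) = 0.438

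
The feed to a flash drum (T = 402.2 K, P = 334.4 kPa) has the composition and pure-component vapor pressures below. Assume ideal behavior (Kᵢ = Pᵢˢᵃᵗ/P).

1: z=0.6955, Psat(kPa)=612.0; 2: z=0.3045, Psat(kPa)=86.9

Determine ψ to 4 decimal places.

ψ = 0.5729

Raoult's law: Kᵢ = Pᵢˢᵃᵗ/P = Pᵢˢᵃᵗ/334.4.
  K_1 = 612.0/334.4 = 1.830144, K_2 = 86.9/334.4 = 0.259868
Let ψ = V/F and solve Σ zᵢ(Kᵢ−1)/(1+ψ(Kᵢ−1)) = 0.
Check two-phase: ΣzᵢKᵢ = 1.3520 > 1 and Σzᵢ/Kᵢ = 1.5518 > 1, so g(0) = 0.3520 > 0 and g(1) = -0.5518 < 0.
Newton iteration, ψ⁰ = 0.59:
  ψ = 0.5900: g = -0.01252, g' = -0.7416 → ψ = 0.5731
  ψ = 0.5731: g = -0.00016, g' = -0.7231 → ψ = 0.5729
Converged at ψ = 0.5729.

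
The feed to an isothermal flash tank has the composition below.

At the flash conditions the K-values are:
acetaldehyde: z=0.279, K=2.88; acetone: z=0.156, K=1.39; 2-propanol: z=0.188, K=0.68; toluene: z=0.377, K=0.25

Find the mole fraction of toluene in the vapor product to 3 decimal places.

y_toluene = 0.116

Material balance + equilibrium reduce to Σ zᵢ(Kᵢ−1)/(1+ψ(Kᵢ−1)) = 0.
Feasibility: ΣzᵢKᵢ = 1.242, Σzᵢ/Kᵢ = 1.994 — both > 1, two phases present.
Iterate (Newton) starting at ψ = 0.5:
  ψ = 0.500: g = -0.2027, g' = -0.849 → ψ = 0.261
  ψ = 0.261: g = -0.0102, g' = -0.814 → ψ = 0.249
Converged at ψ = 0.249.
Compositions from xᵢ = zᵢ/(1+ψ(Kᵢ−1)), yᵢ = Kᵢxᵢ:
  acetaldehyde: x = 0.190, y = 0.548
  acetone: x = 0.142, y = 0.198
  2-propanol: x = 0.204, y = 0.139
  toluene: x = 0.463, y = 0.116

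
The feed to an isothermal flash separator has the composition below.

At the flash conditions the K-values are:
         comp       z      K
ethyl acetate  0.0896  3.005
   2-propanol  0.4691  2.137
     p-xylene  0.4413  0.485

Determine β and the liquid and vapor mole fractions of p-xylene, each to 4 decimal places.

Material balance + equilibrium reduce to Σ zᵢ(Kᵢ−1)/(1+β(Kᵢ−1)) = 0.
Feasibility: ΣzᵢKᵢ = 1.4857, Σzᵢ/Kᵢ = 1.1592 — both > 1, two phases present.
Newton–Raphson from β = 0.5:
  β = 0.5000: g = 0.12367, g' = -0.5486 → β = 0.7254
  β = 0.7254: g = 0.00266, g' = -0.5402 → β = 0.7304
Converged at β = 0.7304.
Compositions from xᵢ = zᵢ/(1+β(Kᵢ−1)), yᵢ = Kᵢxᵢ:
  ethyl acetate: x = 0.0364, y = 0.1093
  2-propanol: x = 0.2563, y = 0.5477
  p-xylene: x = 0.7074, y = 0.3431

β = 0.7304, x_p-xylene = 0.7074, y_p-xylene = 0.3431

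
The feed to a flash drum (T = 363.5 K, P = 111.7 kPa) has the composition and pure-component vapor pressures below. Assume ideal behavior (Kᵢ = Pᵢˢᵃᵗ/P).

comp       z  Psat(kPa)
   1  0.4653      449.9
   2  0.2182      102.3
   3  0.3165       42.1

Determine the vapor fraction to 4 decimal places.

Raoult's law: Kᵢ = Pᵢˢᵃᵗ/P = Pᵢˢᵃᵗ/111.7.
  K_1 = 449.9/111.7 = 4.027753, K_2 = 102.3/111.7 = 0.915846, K_3 = 42.1/111.7 = 0.376902
Material balance + equilibrium reduce to Σ zᵢ(Kᵢ−1)/(1+ψ(Kᵢ−1)) = 0.
Check two-phase: ΣzᵢKᵢ = 2.1932 > 1 and Σzᵢ/Kᵢ = 1.1935 > 1, so g(0) = 1.1932 > 0 and g(1) = -0.1935 < 0.
Newton iteration, ψ⁰ = 0.5:
  ψ = 0.5000: g = 0.25479, g' = -0.9359 → ψ = 0.7722
  ψ = 0.7722: g = 0.02228, g' = -0.8411 → ψ = 0.7987
  ψ = 0.7987: g = -0.00016, g' = -0.8538 → ψ = 0.7985
Converged at ψ = 0.7985.

ψ = 0.7985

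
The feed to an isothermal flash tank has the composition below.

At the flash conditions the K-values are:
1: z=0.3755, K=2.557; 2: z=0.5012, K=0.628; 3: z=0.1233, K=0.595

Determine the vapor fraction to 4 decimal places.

Let ψ = V/F and solve Σ zᵢ(Kᵢ−1)/(1+ψ(Kᵢ−1)) = 0.
Feasibility: ΣzᵢKᵢ = 1.3483, Σzᵢ/Kᵢ = 1.1522 — both > 1, two phases present.
Iterate (Newton) starting at ψ = 0.5:
  ψ = 0.5000: g = 0.03707, g' = -0.4243 → ψ = 0.5874
  ψ = 0.5874: g = 0.00128, g' = -0.3967 → ψ = 0.5906
Converged at ψ = 0.5906.

ψ = 0.5906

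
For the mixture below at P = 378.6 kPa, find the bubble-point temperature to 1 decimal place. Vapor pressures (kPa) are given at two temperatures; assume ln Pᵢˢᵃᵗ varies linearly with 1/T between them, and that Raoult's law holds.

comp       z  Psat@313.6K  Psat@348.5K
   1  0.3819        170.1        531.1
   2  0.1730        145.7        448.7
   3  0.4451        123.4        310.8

Bubble-point temperature: ΣzᵢPᵢˢᵃᵗ(T) = P. Interpolate ln Pᵢˢᵃᵗ = aᵢ + bᵢ/T.
  T = 313.6 K: ΣzᵢPᵢˢᵃᵗ = 145.09 kPa
  T = 348.5 K: ΣzᵢPᵢˢᵃᵗ = 418.79 kPa
  T = 331.1 K: ΣzᵢPᵢˢᵃᵗ = 253.55 kPa
  T = 339.8 K: ΣzᵢPᵢˢᵃᵗ = 327.87 kPa
  T = 344.1 K: ΣzᵢPᵢˢᵃᵗ = 370.58 kPa
  T = 346.3 K: ΣzᵢPᵢˢᵃᵗ = 394.09 kPa
Interpolating between 344.1 K and 346.3 K gives T ≈ 344.9 K.

T = 344.9 K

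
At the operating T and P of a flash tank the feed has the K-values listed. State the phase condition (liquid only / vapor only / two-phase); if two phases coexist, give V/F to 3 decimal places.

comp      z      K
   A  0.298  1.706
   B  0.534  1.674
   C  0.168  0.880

ΣzᵢKᵢ = 1.550; Σzᵢ/Kᵢ = 0.685.
Since Σzᵢ/Kᵢ < 1 the mixture is above its dew point — single vapor phase.

vapor only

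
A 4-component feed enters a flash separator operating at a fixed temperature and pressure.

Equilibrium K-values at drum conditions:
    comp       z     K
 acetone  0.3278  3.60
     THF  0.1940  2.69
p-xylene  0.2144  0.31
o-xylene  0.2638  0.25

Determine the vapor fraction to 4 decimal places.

Let ψ = V/F and solve Σ zᵢ(Kᵢ−1)/(1+ψ(Kᵢ−1)) = 0.
Check two-phase: ΣzᵢKᵢ = 1.8344 > 1 and Σzᵢ/Kᵢ = 1.9100 > 1, so g(0) = 0.8344 > 0 and g(1) = -0.9100 < 0.
Iterate (Newton) starting at ψ = 0.5:
  ψ = 0.5000: g = 0.00584, g' = -1.1995 → ψ = 0.5049
Converged at ψ = 0.5049.

ψ = 0.5049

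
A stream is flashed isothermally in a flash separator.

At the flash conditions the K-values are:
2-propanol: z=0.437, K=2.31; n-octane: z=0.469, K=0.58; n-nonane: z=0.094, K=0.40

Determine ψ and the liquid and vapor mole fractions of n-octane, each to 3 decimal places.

ψ = 0.534, x_n-octane = 0.605, y_n-octane = 0.351

Let ψ = V/F and solve Σ zᵢ(Kᵢ−1)/(1+ψ(Kᵢ−1)) = 0.
Check two-phase: ΣzᵢKᵢ = 1.319 > 1 and Σzᵢ/Kᵢ = 1.233 > 1, so g(0) = 0.319 > 0 and g(1) = -0.233 < 0.
Newton iteration, ψ⁰ = 0.59:
  ψ = 0.590: g = -0.0263, g' = -0.466 → ψ = 0.534
Converged at ψ = 0.534.
Compositions from xᵢ = zᵢ/(1+ψ(Kᵢ−1)), yᵢ = Kᵢxᵢ:
  2-propanol: x = 0.257, y = 0.594
  n-octane: x = 0.605, y = 0.351
  n-nonane: x = 0.138, y = 0.055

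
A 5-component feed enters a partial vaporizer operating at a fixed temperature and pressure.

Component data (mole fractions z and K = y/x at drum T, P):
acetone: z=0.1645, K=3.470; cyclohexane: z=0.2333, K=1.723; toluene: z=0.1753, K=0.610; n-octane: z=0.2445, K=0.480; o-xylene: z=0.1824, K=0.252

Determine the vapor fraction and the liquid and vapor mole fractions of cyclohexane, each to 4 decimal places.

Let ψ = V/F and solve Σ zᵢ(Kᵢ−1)/(1+ψ(Kᵢ−1)) = 0.
Feasibility: ΣzᵢKᵢ = 1.2430, Σzᵢ/Kᵢ = 1.7034 — both > 1, two phases present.
Newton–Raphson from ψ = 0.5:
  ψ = 0.5000: g = -0.16900, g' = -0.6890 → ψ = 0.2547
  ψ = 0.2547: g = 0.00084, g' = -0.7416 → ψ = 0.2558
Converged at ψ = 0.2558.
Compositions from xᵢ = zᵢ/(1+ψ(Kᵢ−1)), yᵢ = Kᵢxᵢ:
  acetone: x = 0.1008, y = 0.3498
  cyclohexane: x = 0.1969, y = 0.3392
  toluene: x = 0.1947, y = 0.1188
  n-octane: x = 0.2820, y = 0.1354
  o-xylene: x = 0.2256, y = 0.0568

ψ = 0.2558, x_cyclohexane = 0.1969, y_cyclohexane = 0.3392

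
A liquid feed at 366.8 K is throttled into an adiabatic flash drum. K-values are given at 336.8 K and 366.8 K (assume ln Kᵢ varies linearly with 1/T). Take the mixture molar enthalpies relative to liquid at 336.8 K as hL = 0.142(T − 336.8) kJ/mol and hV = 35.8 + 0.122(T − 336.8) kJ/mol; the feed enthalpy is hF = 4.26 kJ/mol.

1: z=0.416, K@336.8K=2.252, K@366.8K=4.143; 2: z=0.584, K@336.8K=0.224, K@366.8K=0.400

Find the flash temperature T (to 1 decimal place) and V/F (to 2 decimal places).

Adiabatic flash: solve Rachford–Rice at each trial T, then check hF = ψ·hV(T) + (1−ψ)·hL(T).
  T = 336.8 K: K = (2.252, 0.224), RR gives ψ = 0.070, H_out = 2.493 kJ/mol
  T = 366.8 K: K = (4.143, 0.400), RR gives ψ = 0.508, H_out = 22.125 kJ/mol
  T = 351.8 K: K = (3.094, 0.303), RR gives ψ = 0.318, H_out = 13.421 kJ/mol
  T = 344.3 K: K = (2.649, 0.261), RR gives ψ = 0.209, H_out = 8.519 kJ/mol
  T = 340.6 K: K = (2.447, 0.242), RR gives ψ = 0.146, H_out = 5.741 kJ/mol
  T = 338.7 K: K = (2.348, 0.233), RR gives ψ = 0.109, H_out = 4.177 kJ/mol
Linear interpolation between T = 338.7 (H_out = 4.177) and T = 340.6 (H_out = 5.741) on hF = 4.26 gives T ≈ 338.8 K, at which ψ = 0.11.

T = 338.8 K, V/F = 0.11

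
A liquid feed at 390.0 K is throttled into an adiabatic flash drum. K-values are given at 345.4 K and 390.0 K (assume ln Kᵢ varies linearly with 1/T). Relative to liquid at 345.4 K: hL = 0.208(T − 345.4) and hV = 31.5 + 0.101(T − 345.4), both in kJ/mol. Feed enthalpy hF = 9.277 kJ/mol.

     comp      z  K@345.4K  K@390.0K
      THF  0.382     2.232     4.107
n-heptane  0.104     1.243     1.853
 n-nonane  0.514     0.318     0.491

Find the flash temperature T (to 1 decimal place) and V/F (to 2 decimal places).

Adiabatic flash: solve Rachford–Rice at each trial T, then check hF = ψ·hV(T) + (1−ψ)·hL(T).
  T = 345.4 K: K = (2.232, 1.243, 0.318), RR gives ψ = 0.194, H_out = 6.110 kJ/mol
  T = 390.0 K: K = (4.107, 1.853, 0.491), RR gives ψ = 0.732, H_out = 28.845 kJ/mol
  T = 367.7 K: K = (3.084, 1.536, 0.400), RR gives ψ = 0.492, H_out = 18.963 kJ/mol
  T = 356.5 K: K = (2.635, 1.386, 0.358), RR gives ψ = 0.359, H_out = 13.188 kJ/mol
  T = 350.9 K: K = (2.427, 1.313, 0.338), RR gives ψ = 0.282, H_out = 9.851 kJ/mol
  T = 348.1 K: K = (2.326, 1.277, 0.328), RR gives ψ = 0.239, H_out = 8.015 kJ/mol
  T = 349.5 K: K = (2.376, 1.295, 0.332), RR gives ψ = 0.261, H_out = 8.949 kJ/mol
Linear interpolation between T = 349.5 (H_out = 8.949) and T = 350.9 (H_out = 9.851) on hF = 9.277 gives T ≈ 350.0 K, at which ψ = 0.27.

T = 350.0 K, V/F = 0.27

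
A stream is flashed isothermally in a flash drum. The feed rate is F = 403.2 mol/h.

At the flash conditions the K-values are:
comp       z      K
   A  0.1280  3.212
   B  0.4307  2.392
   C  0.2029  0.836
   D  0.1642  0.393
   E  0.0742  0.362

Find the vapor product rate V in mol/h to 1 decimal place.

Material balance + equilibrium reduce to Σ zᵢ(Kᵢ−1)/(1+ψ(Kᵢ−1)) = 0.
Check two-phase: ΣzᵢKᵢ = 1.7024 > 1 and Σzᵢ/Kᵢ = 1.0854 > 1, so g(0) = 0.7024 > 0 and g(1) = -0.0854 < 0.
Newton iteration, ψ⁰ = 0.5:
  ψ = 0.5000: g = 0.23908, g' = -0.6277 → ψ = 0.8809
  ψ = 0.8809: g = 0.00414, g' = -0.6848 → ψ = 0.8870
  ψ = 0.8870: g = -0.00002, g' = -0.6902 → ψ = 0.8869
Converged at ψ = 0.8869.
Then V = ψ·F = 0.8869·403.2 = 357.6 mol/h and L = F − V = 45.6 mol/h.

V = 357.6 mol/h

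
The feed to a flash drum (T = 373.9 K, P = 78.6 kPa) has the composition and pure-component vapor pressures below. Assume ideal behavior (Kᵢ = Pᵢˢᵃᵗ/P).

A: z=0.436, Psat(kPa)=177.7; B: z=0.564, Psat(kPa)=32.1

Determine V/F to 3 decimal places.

V/F = 0.290

Raoult's law: Kᵢ = Pᵢˢᵃᵗ/P = Pᵢˢᵃᵗ/78.6.
  K_A = 177.7/78.6 = 2.26081, K_B = 32.1/78.6 = 0.40840
Rachford–Rice: g(V/F) = Σ zᵢ(Kᵢ−1)/(1+V/F(Kᵢ−1)) = 0.
Feasibility: ΣzᵢKᵢ = 1.216, Σzᵢ/Kᵢ = 1.574 — both > 1, two phases present.
Binary case is linear: z₁(K₁−1)(1+V/F(K₂−1)) + z₂(K₂−1)(1+V/F(K₁−1)) = 0
⇒ V/F = [z₁(K₁−1)+z₂(K₂−1)] / [−(K₁−1)(K₂−1)] = 0.2161/0.7459 = 0.290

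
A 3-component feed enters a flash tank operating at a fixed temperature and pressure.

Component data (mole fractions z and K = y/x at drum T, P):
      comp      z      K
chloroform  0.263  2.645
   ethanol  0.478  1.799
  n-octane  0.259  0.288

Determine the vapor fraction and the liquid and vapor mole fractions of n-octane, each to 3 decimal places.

Let ψ = V/F and solve Σ zᵢ(Kᵢ−1)/(1+ψ(Kᵢ−1)) = 0.
g(0) = ΣzᵢKᵢ − 1 = 0.630 and g(1) = 1 − Σzᵢ/Kᵢ = -0.264, so a root lies in (0, 1).
Newton iteration, ψ⁰ = 0.54:
  ψ = 0.540: g = 0.1963, g' = -0.695 → ψ = 0.822
  ψ = 0.822: g = -0.0306, g' = -1.004 → ψ = 0.792
  ψ = 0.792: g = -0.0010, g' = -0.939 → ψ = 0.791
Converged at ψ = 0.791.
Compositions from xᵢ = zᵢ/(1+ψ(Kᵢ−1)), yᵢ = Kᵢxᵢ:
  chloroform: x = 0.114, y = 0.302
  ethanol: x = 0.293, y = 0.527
  n-octane: x = 0.593, y = 0.171

ψ = 0.791, x_n-octane = 0.593, y_n-octane = 0.171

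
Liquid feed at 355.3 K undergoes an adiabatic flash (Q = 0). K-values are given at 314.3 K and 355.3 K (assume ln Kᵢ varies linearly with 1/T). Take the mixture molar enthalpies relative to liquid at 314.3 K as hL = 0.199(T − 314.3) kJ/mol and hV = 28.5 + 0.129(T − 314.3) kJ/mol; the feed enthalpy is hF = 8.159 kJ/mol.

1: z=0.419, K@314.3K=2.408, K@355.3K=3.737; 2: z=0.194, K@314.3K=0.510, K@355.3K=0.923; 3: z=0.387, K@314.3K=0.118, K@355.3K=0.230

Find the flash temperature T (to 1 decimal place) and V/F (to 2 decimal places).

Adiabatic flash: solve Rachford–Rice at each trial T, then check hF = ψ·hV(T) + (1−ψ)·hL(T).
  T = 314.3 K: K = (2.408, 0.510, 0.118), RR gives ψ = 0.141, H_out = 4.027 kJ/mol
  T = 355.3 K: K = (3.737, 0.923, 0.230), RR gives ψ = 0.486, H_out = 20.625 kJ/mol
  T = 334.8 K: K = (3.040, 0.699, 0.168), RR gives ψ = 0.332, H_out = 13.064 kJ/mol
  T = 324.6 K: K = (2.717, 0.600, 0.142), RR gives ψ = 0.245, H_out = 8.854 kJ/mol
  T = 319.5 K: K = (2.562, 0.555, 0.130), RR gives ψ = 0.196, H_out = 6.557 kJ/mol
  T = 322.1 K: K = (2.641, 0.578, 0.136), RR gives ψ = 0.222, H_out = 7.748 kJ/mol
  T = 323.4 K: K = (2.680, 0.589, 0.139), RR gives ψ = 0.234, H_out = 8.328 kJ/mol
Linear interpolation between T = 322.1 (H_out = 7.748) and T = 323.4 (H_out = 8.328) on hF = 8.159 gives T ≈ 323.0 K, at which ψ = 0.23.

T = 323.0 K, V/F = 0.23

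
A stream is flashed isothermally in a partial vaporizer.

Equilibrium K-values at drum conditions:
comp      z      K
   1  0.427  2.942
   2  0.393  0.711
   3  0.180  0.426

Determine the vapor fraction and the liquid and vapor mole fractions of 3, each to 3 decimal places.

ψ = 0.772, x_3 = 0.323, y_3 = 0.138

Iterate (Newton) starting at ψ = 0.5:
  ψ = 0.500: g = 0.1430, g' = -0.576 → ψ = 0.748
  ψ = 0.748: g = 0.0120, g' = -0.503 → ψ = 0.772
Converged at ψ = 0.772.
Compositions from xᵢ = zᵢ/(1+ψ(Kᵢ−1)), yᵢ = Kᵢxᵢ:
  1: x = 0.171, y = 0.503
  2: x = 0.506, y = 0.360
  3: x = 0.323, y = 0.138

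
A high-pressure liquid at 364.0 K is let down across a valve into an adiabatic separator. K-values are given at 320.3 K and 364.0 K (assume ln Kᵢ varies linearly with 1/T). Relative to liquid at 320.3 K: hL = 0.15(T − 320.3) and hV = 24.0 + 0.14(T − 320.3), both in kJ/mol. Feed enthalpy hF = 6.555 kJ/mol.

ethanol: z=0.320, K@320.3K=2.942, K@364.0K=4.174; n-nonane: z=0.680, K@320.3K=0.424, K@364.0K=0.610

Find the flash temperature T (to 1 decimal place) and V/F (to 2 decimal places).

T = 324.9 K, V/F = 0.24

Adiabatic flash: solve Rachford–Rice at each trial T, then check hF = ψ·hV(T) + (1−ψ)·hL(T).
  T = 320.3 K: K = (2.942, 0.424), RR gives ψ = 0.205, H_out = 4.930 kJ/mol
  T = 364.0 K: K = (4.174, 0.610), RR gives ψ = 0.606, H_out = 20.841 kJ/mol
  T = 342.1 K: K = (3.542, 0.514), RR gives ψ = 0.391, H_out = 12.577 kJ/mol
  T = 331.2 K: K = (3.238, 0.468), RR gives ψ = 0.298, H_out = 8.759 kJ/mol
  T = 325.8 K: K = (3.090, 0.446), RR gives ψ = 0.253, H_out = 6.873 kJ/mol
  T = 323.1 K: K = (3.017, 0.435), RR gives ψ = 0.230, H_out = 5.923 kJ/mol
  T = 324.5 K: K = (3.055, 0.441), RR gives ψ = 0.242, H_out = 6.416 kJ/mol
Linear interpolation between T = 324.5 (H_out = 6.416) and T = 325.8 (H_out = 6.873) on hF = 6.555 gives T ≈ 324.9 K, at which ψ = 0.24.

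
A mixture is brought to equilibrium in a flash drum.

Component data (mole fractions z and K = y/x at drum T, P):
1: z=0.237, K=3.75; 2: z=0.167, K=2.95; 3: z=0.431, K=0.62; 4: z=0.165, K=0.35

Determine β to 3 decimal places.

Iterate (Newton) starting at β = 0.5:
  β = 0.500: g = 0.0782, g' = -0.728 → β = 0.607
  β = 0.607: g = 0.0030, g' = -0.680 → β = 0.612
Converged at β = 0.612.

β = 0.612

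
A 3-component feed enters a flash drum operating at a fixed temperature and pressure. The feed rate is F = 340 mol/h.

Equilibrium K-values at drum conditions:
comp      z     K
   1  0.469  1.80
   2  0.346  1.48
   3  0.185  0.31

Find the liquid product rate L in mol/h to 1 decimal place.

L = 35.2 mol/h

Newton iteration, β⁰ = 0.69:
  β = 0.690: g = 0.1229, g' = -0.491 → β = 0.940
  β = 0.940: g = -0.0351, g' = -0.850 → β = 0.899
  β = 0.899: g = -0.0021, g' = -0.752 → β = 0.896
Converged at β = 0.896.
Then V = β·F = 0.8964·340 = 304.8 mol/h and L = F − V = 35.2 mol/h.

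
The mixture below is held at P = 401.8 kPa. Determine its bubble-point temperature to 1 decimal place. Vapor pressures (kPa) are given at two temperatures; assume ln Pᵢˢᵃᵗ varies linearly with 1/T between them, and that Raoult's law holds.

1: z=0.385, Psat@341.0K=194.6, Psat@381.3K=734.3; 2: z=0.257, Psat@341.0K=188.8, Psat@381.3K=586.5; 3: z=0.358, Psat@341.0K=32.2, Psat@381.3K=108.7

Bubble-point temperature: ΣzᵢPᵢˢᵃᵗ(T) = P. Interpolate ln Pᵢˢᵃᵗ = aᵢ + bᵢ/T.
  T = 341.0 K: ΣzᵢPᵢˢᵃᵗ = 134.97 kPa
  T = 381.3 K: ΣzᵢPᵢˢᵃᵗ = 472.35 kPa
  T = 361.1 K: ΣzᵢPᵢˢᵃᵗ = 260.80 kPa
  T = 371.2 K: ΣzᵢPᵢˢᵃᵗ = 353.75 kPa
  T = 376.2 K: ΣzᵢPᵢˢᵃᵗ = 408.96 kPa
  T = 373.7 K: ΣzᵢPᵢˢᵃᵗ = 380.53 kPa
Interpolating between 373.7 K and 376.2 K gives T ≈ 375.6 K.

T = 375.6 K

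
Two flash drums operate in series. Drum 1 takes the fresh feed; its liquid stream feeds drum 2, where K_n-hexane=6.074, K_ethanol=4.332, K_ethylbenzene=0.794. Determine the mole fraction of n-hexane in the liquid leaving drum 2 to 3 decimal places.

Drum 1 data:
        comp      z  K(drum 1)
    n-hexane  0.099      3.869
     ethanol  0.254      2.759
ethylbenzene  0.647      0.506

Drum 1:
Let ψ₁ = V/F and solve Σ zᵢ(Kᵢ−1)/(1+ψ₁(Kᵢ−1)) = 0.
Check two-phase: ΣzᵢKᵢ = 1.411 > 1 and Σzᵢ/Kᵢ = 1.396 > 1, so g(0) = 0.411 > 0 and g(1) = -0.396 < 0.
Newton–Raphson from ψ₁ = 0.57:
  ψ₁ = 0.570: g = -0.1140, g' = -0.619 → ψ₁ = 0.386
  ψ₁ = 0.386: g = 0.0060, g' = -0.703 → ψ₁ = 0.394
  ψ₁ = 0.394: g = 0.0000, g' = -0.697 → ψ₁ = 0.395
Converged at ψ₁ = 0.395.
Drum-1 compositions:
  n-hexane: x = 0.046, y = 0.180
  ethanol: x = 0.150, y = 0.414
  ethylbenzene: x = 0.804, y = 0.407
Drum-2 feed = drum-1 liquid: z₂ = (0.0464, 0.1499, 0.8036).
Drum 2:
Let ψ₂ = V/F and solve Σ zᵢ(Kᵢ−1)/(1+ψ₂(Kᵢ−1)) = 0.
Feasibility: ΣzᵢKᵢ = 1.570, Σzᵢ/Kᵢ = 1.054 — both > 1, two phases present.
Newton–Raphson from ψ₂ = 0.33:
  ψ₂ = 0.330: g = 0.1484, g' = -0.584 → ψ₂ = 0.584
  ψ₂ = 0.584: g = 0.0408, g' = -0.312 → ψ₂ = 0.715
  ψ₂ = 0.715: g = 0.0045, g' = -0.248 → ψ₂ = 0.733
Converged at ψ₂ = 0.733.
  n-hexane: x = 0.010, y = 0.060
  ethanol: x = 0.044, y = 0.189
  ethylbenzene: x = 0.947, y = 0.752

x_n-hexane (drum 2) = 0.010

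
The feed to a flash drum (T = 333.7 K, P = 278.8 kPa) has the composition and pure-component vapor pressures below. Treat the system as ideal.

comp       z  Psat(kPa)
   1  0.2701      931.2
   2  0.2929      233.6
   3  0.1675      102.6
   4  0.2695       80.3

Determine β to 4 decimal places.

Raoult's law: Kᵢ = Pᵢˢᵃᵗ/P = Pᵢˢᵃᵗ/278.8.
  K_1 = 931.2/278.8 = 3.340029, K_2 = 233.6/278.8 = 0.837877, K_3 = 102.6/278.8 = 0.368006, K_4 = 80.3/278.8 = 0.288020
Iterate (Newton) starting at β = 0.5:
  β = 0.5000: g = -0.21312, g' = -0.7956 → β = 0.2321
  β = 0.2321: g = 0.00631, g' = -0.9173 → β = 0.2390
Converged at β = 0.2390.

β = 0.2390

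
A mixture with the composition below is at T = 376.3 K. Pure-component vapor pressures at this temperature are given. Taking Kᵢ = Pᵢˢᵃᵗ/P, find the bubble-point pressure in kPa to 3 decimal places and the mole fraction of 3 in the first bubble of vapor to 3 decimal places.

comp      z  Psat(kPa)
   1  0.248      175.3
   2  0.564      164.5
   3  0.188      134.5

At the bubble point ψ → 0, so ΣzᵢKᵢ = 1 with Kᵢ = Pᵢˢᵃᵗ/P ⇒ P = ΣzᵢPᵢˢᵃᵗ.
P = 0.248·175.3 + 0.564·164.5 + 0.188·134.5 = 161.538 kPa
yᵢ = zᵢPᵢˢᵃᵗ/P ⇒ y_3 = 0.188·134.5/161.538 = 0.157

Pbub = 161.538 kPa, y_3 = 0.157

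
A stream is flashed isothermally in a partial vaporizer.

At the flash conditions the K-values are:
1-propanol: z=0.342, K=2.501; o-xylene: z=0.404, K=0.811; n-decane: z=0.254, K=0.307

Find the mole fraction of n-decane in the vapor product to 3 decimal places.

y_n-decane = 0.107

Newton–Raphson from β = 0.34:
  β = 0.340: g = 0.0280, g' = -0.563 → β = 0.390
Converged at β = 0.390.
Compositions from xᵢ = zᵢ/(1+β(Kᵢ−1)), yᵢ = Kᵢxᵢ:
  1-propanol: x = 0.216, y = 0.539
  o-xylene: x = 0.436, y = 0.354
  n-decane: x = 0.348, y = 0.107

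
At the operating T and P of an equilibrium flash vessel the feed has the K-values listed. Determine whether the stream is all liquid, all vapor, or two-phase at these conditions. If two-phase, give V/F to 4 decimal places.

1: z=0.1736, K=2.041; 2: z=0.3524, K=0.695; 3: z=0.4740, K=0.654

ΣzᵢKᵢ = 0.9092; Σzᵢ/Kᵢ = 1.3169.
Since ΣzᵢKᵢ < 1 the mixture is below its bubble point — single liquid phase.

all liquid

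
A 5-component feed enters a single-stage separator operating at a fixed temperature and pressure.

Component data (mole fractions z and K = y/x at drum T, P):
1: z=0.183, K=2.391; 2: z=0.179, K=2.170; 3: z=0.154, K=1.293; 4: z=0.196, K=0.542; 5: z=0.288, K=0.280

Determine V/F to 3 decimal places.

Material balance + equilibrium reduce to Σ zᵢ(Kᵢ−1)/(1+V/F(Kᵢ−1)) = 0.
Check two-phase: ΣzᵢKᵢ = 1.212 > 1 and Σzᵢ/Kᵢ = 1.668 > 1, so g(0) = 0.212 > 0 and g(1) = -0.668 < 0.
Iterate (Newton) starting at V/F = 0.42:
  V/F = 0.420: g = -0.0671, g' = -0.632 → V/F = 0.314
  V/F = 0.314: g = -0.0010, g' = -0.619 → V/F = 0.312
Converged at V/F = 0.312.

V/F = 0.312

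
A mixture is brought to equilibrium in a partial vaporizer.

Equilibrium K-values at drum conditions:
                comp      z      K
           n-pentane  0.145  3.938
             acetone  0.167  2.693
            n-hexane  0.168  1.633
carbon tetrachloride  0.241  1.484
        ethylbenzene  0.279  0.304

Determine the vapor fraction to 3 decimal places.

ψ = 0.760

Iterate (Newton) starting at ψ = 0.5:
  ψ = 0.500: g = 0.2025, g' = -0.739 → ψ = 0.774
  ψ = 0.774: g = -0.0123, g' = -0.902 → ψ = 0.760
Converged at ψ = 0.760.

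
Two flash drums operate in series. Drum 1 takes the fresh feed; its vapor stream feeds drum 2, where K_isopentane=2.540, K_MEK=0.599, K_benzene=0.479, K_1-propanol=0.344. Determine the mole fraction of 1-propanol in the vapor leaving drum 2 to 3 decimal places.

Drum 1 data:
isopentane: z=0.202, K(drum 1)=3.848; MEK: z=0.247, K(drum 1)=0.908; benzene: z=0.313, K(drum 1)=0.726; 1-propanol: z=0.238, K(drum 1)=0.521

Drum 1:
Let ψ₁ = V/F and solve Σ zᵢ(Kᵢ−1)/(1+ψ₁(Kᵢ−1)) = 0.
Feasibility: ΣzᵢKᵢ = 1.353, Σzᵢ/Kᵢ = 1.212 — both > 1, two phases present.
Iterate (Newton) starting at ψ₁ = 0.54:
  ψ₁ = 0.540: g = -0.0517, g' = -0.388 → ψ₁ = 0.407
  ψ₁ = 0.407: g = 0.0047, g' = -0.468 → ψ₁ = 0.417
Converged at ψ₁ = 0.417.
Drum-1 compositions:
  isopentane: x = 0.092, y = 0.355
  MEK: x = 0.257, y = 0.233
  benzene: x = 0.353, y = 0.257
  1-propanol: x = 0.297, y = 0.155
Drum-2 feed = drum-1 vapor: z₂ = (0.3552, 0.2332, 0.2566, 0.1550).
Drum 2:
Iterate (Newton) starting at ψ₂ = 0.45:
  ψ₂ = 0.450: g = -0.1098, g' = -0.603 → ψ₂ = 0.268
  ψ₂ = 0.268: g = 0.0039, g' = -0.662 → ψ₂ = 0.274
Converged at ψ₂ = 0.274.
  isopentane: x = 0.250, y = 0.635
  MEK: x = 0.262, y = 0.157
  benzene: x = 0.299, y = 0.143
  1-propanol: x = 0.189, y = 0.065

y_1-propanol (drum 2) = 0.065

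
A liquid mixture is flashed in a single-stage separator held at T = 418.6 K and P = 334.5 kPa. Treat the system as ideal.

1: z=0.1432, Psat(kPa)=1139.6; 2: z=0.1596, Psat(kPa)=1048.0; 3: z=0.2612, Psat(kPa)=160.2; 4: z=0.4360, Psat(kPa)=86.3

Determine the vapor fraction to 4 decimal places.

ψ = 0.1496

Raoult's law: Kᵢ = Pᵢˢᵃᵗ/P = Pᵢˢᵃᵗ/334.5.
  K_1 = 1139.6/334.5 = 3.406876, K_2 = 1048.0/334.5 = 3.133034, K_3 = 160.2/334.5 = 0.478924, K_4 = 86.3/334.5 = 0.257997
Newton–Raphson from ψ = 0.5:
  ψ = 0.5000: g = -0.37723, g' = -1.0773 → ψ = 0.1498
  ψ = 0.1498: g = -0.00034, g' = -1.2524 → ψ = 0.1496
Converged at ψ = 0.1496.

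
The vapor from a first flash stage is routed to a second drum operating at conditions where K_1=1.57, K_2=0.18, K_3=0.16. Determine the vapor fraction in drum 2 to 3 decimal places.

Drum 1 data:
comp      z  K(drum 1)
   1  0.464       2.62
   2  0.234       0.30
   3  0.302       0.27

Drum 1:
Material balance + equilibrium reduce to Σ zᵢ(Kᵢ−1)/(1+ψ₁(Kᵢ−1)) = 0.
g(0) = ΣzᵢKᵢ − 1 = 0.367 and g(1) = 1 − Σzᵢ/Kᵢ = -1.076, so a root lies in (0, 1).
Newton–Raphson from ψ₁ = 0.47:
  ψ₁ = 0.470: g = -0.1530, g' = -1.020 → ψ₁ = 0.320
  ψ₁ = 0.320: g = -0.0037, g' = -0.993 → ψ₁ = 0.316
Converged at ψ₁ = 0.316.
Drum-1 compositions:
  1: x = 0.307, y = 0.804
  2: x = 0.301, y = 0.090
  3: x = 0.393, y = 0.106
Drum-2 feed = drum-1 vapor: z₂ = (0.8038, 0.0902, 0.1060).
Drum 2:
Let ψ₂ = V/F and solve Σ zᵢ(Kᵢ−1)/(1+ψ₂(Kᵢ−1)) = 0.
Check two-phase: ΣzᵢKᵢ = 1.295 > 1 and Σzᵢ/Kᵢ = 1.675 > 1, so g(0) = 0.295 > 0 and g(1) = -0.675 < 0.
Newton iteration, ψ₂⁰ = 0.5:
  ψ₂ = 0.500: g = 0.0777, g' = -0.555 → ψ₂ = 0.640
  ψ₂ = 0.640: g = -0.0125, g' = -0.759 → ψ₂ = 0.624
  ψ₂ = 0.624: g = -0.0003, g' = -0.726 → ψ₂ = 0.623
Converged at ψ₂ = 0.623.
  1: x = 0.593, y = 0.931
  2: x = 0.184, y = 0.033
  3: x = 0.222, y = 0.036

V/F (drum 2) = 0.623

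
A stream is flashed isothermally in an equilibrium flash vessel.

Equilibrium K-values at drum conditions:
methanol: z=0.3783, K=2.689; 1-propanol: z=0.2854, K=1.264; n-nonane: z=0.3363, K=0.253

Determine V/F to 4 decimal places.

Material balance + equilibrium reduce to Σ zᵢ(Kᵢ−1)/(1+V/F(Kᵢ−1)) = 0.
Check two-phase: ΣzᵢKᵢ = 1.4631 > 1 and Σzᵢ/Kᵢ = 1.6957 > 1, so g(0) = 0.4631 > 0 and g(1) = -0.6957 < 0.
Newton iteration, V/F⁰ = 0.46:
  V/F = 0.4600: g = 0.04403, g' = -0.7932 → V/F = 0.5155
  V/F = 0.5155: g = -0.00067, g' = -0.8201 → V/F = 0.5147
Converged at V/F = 0.5147.

V/F = 0.5147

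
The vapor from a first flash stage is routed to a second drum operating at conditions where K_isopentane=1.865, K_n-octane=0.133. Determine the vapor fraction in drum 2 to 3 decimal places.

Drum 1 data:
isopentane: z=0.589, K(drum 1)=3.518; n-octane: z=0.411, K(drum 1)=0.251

V/F (drum 2) = 0.707

Drum 1:
Material balance + equilibrium reduce to Σ zᵢ(Kᵢ−1)/(1+ψ₁(Kᵢ−1)) = 0.
Feasibility: ΣzᵢKᵢ = 2.175, Σzᵢ/Kᵢ = 1.805 — both > 1, two phases present.
Binary case is linear: z₁(K₁−1)(1+ψ₁(K₂−1)) + z₂(K₂−1)(1+ψ₁(K₁−1)) = 0
⇒ ψ₁ = [z₁(K₁−1)+z₂(K₂−1)] / [−(K₁−1)(K₂−1)] = 1.1753/1.8860 = 0.623
Drum-1 compositions:
  isopentane: x = 0.229, y = 0.807
  n-octane: x = 0.771, y = 0.193
Drum-2 feed = drum-1 vapor: z₂ = (0.8065, 0.1935).
Drum 2:
Let ψ₂ = V/F and solve Σ zᵢ(Kᵢ−1)/(1+ψ₂(Kᵢ−1)) = 0.
Check two-phase: ΣzᵢKᵢ = 1.530 > 1 and Σzᵢ/Kᵢ = 1.887 > 1, so g(0) = 0.530 > 0 and g(1) = -0.887 < 0.
Binary case is linear: z₁(K₁−1)(1+ψ₂(K₂−1)) + z₂(K₂−1)(1+ψ₂(K₁−1)) = 0
⇒ ψ₂ = [z₁(K₁−1)+z₂(K₂−1)] / [−(K₁−1)(K₂−1)] = 0.5299/0.7500 = 0.707
  isopentane: x = 0.501, y = 0.934
  n-octane: x = 0.499, y = 0.066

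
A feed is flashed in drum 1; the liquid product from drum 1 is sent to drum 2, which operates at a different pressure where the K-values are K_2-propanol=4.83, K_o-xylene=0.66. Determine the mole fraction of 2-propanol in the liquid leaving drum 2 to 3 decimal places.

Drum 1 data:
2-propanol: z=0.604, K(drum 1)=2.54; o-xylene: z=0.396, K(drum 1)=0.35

Drum 1:
Rachford–Rice: g(ψ₁) = Σ zᵢ(Kᵢ−1)/(1+ψ₁(Kᵢ−1)) = 0.
Feasibility: ΣzᵢKᵢ = 1.673, Σzᵢ/Kᵢ = 1.369 — both > 1, two phases present.
Binary case is linear: z₁(K₁−1)(1+ψ₁(K₂−1)) + z₂(K₂−1)(1+ψ₁(K₁−1)) = 0
⇒ ψ₁ = [z₁(K₁−1)+z₂(K₂−1)] / [−(K₁−1)(K₂−1)] = 0.6728/1.0010 = 0.672
Drum-1 compositions:
  2-propanol: x = 0.297, y = 0.754
  o-xylene: x = 0.703, y = 0.246
Drum-2 feed = drum-1 liquid: z₂ = (0.2968, 0.7032).
Drum 2:
Iterate (Newton) starting at ψ₂ = 0.5:
  ψ₂ = 0.500: g = 0.1019, g' = -0.630 → ψ₂ = 0.662
  ψ₂ = 0.662: g = 0.0132, g' = -0.484 → ψ₂ = 0.689
Converged at ψ₂ = 0.689.
  2-propanol: x = 0.082, y = 0.394
  o-xylene: x = 0.918, y = 0.606

x_2-propanol (drum 2) = 0.082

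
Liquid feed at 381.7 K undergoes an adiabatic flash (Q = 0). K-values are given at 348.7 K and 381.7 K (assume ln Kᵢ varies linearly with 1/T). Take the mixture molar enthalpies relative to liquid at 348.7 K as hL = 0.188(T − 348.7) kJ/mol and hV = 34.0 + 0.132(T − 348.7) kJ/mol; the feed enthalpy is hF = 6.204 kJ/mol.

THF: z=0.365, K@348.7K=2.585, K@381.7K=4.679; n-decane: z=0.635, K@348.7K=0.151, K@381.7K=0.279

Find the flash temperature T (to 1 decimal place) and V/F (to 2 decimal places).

T = 357.4 K, V/F = 0.14

Adiabatic flash: solve Rachford–Rice at each trial T, then check hF = ψ·hV(T) + (1−ψ)·hL(T).
  T = 348.7 K: K = (2.585, 0.151), RR gives ψ = 0.029, H_out = 0.996 kJ/mol
  T = 381.7 K: K = (4.679, 0.279), RR gives ψ = 0.334, H_out = 16.931 kJ/mol
  T = 365.2 K: K = (3.525, 0.208), RR gives ψ = 0.209, H_out = 10.029 kJ/mol
  T = 356.9 K: K = (3.027, 0.178), RR gives ψ = 0.131, H_out = 5.921 kJ/mol
  T = 361.0 K: K = (3.266, 0.192), RR gives ψ = 0.172, H_out = 8.032 kJ/mol
  T = 358.9 K: K = (3.142, 0.185), RR gives ψ = 0.151, H_out = 6.973 kJ/mol
Linear interpolation between T = 356.9 (H_out = 5.921) and T = 358.9 (H_out = 6.973) on hF = 6.204 gives T ≈ 357.4 K, at which ψ = 0.14.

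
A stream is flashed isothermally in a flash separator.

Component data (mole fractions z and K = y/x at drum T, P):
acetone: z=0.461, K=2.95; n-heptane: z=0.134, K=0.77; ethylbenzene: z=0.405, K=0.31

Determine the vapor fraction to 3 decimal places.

Material balance + equilibrium reduce to Σ zᵢ(Kᵢ−1)/(1+ψ(Kᵢ−1)) = 0.
Feasibility: ΣzᵢKᵢ = 1.589, Σzᵢ/Kᵢ = 1.637 — both > 1, two phases present.
Newton–Raphson from ψ = 0.61:
  ψ = 0.610: g = -0.1078, g' = -0.950 → ψ = 0.497
  ψ = 0.497: g = -0.0031, g' = -0.908 → ψ = 0.493
Converged at ψ = 0.493.

ψ = 0.493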